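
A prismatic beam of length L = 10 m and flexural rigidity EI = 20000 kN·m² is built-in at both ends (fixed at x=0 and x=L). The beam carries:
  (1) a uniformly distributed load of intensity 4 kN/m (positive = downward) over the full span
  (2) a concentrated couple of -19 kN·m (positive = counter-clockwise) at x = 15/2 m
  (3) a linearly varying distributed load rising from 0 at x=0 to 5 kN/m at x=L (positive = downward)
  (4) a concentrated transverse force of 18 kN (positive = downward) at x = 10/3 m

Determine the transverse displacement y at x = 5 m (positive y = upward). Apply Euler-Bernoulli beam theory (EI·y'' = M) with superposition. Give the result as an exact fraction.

y(5) = -301/28800 m

Load 1 — uniform load w=4 kN/m over full span:
  y_1 = -wx²(L-x)²/(24EI) = -4·5²·(10-5)²/(24·20000) = -1/192 m
Load 2 — applied couple M₀=-19 kN·m at a=15/2 m (b=L-a=5/2):
  y_2 = (R_Ax³/6 - M_Ax²/2)/EI  [x≤a] with R_A=-171/80, M_A=-95/16 = ((-171/80)·5³/6 - (-95/16)·5²/2)/20000 = 19/12800 m
Load 3 — triangular load w₀=5 kN/m (0→w₀ over full span):
  y_3 = -w₀x²(L-x)²(x+2L)/(120LEI) = -5·5²·(10-5)²·(5+2·10)/(120·10·20000) = -5/1536 m
Load 4 — point force P=18 kN at a=10/3 m (b=L-a=20/3):
  y_4 = -Pa²(L-x)²(3bL-(3b+a)(L-x))/(6L³EI)  [x>a] = -18·(10/3)²·(10-5)²·(3·(20/3)·10-(3·(20/3)+(10/3))·(10-5))/(6·10³·20000) = -1/288 m
Superposition: y = Σ y_i = -301/28800 m ≈ -0.010451 m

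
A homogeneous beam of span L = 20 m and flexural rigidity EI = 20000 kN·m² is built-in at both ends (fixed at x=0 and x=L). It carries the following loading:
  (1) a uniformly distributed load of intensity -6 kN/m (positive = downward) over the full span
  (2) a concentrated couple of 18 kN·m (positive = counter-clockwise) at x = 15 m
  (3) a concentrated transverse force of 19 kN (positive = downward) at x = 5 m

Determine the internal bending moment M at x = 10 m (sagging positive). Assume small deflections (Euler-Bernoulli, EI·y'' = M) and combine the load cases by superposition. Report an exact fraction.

M(10) = -669/8 kN·m

Load 1 — uniform load w=-6 kN/m over full span:
  M_1 = wLx/2 - wL²/12 - wx²/2 = (-6)·20·10/2 - (-6)·20²/12 - (-6)·10²/2 = -100 kN·m
Load 2 — applied couple M₀=18 kN·m at a=15 m (b=L-a=5):
  M_2 = R_Ax - M_A  [x≤a] with R_A=81/80, M_A=45/8 = (81/80)·10 - (45/8) = 9/2 kN·m
Load 3 — point force P=19 kN at a=5 m (b=L-a=15):
  M_3 = Pa²(a+3b)(L-x)/L³ - Pa²b/L²  [x>a] = 19·5²·(5+3·15)·(20-10)/20³ - 19·5²·15/20² = 95/8 kN·m
Superposition: M = Σ M_i = -669/8 kN·m ≈ -83.625000 kN·m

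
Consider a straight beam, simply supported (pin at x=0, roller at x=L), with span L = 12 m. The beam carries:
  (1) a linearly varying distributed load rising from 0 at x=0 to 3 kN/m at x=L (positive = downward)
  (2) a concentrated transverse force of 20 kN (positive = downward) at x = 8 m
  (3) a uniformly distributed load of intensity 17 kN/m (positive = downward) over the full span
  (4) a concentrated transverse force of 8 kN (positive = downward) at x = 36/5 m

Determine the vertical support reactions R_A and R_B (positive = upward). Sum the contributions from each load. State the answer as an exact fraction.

Load 1 — triangular load w₀=3 kN/m (0→w₀ over full span):
  R_A = w₀L/6 = 3·12/6 = 6 kN
  R_B = w₀L/3 = 3·12/3 = 12 kN
Load 2 — point force P=20 kN at a=8 m (b=L-a=4):
  R_A = Pb/L = 20·4/12 = 20/3 kN
  R_B = Pa/L = 20·8/12 = 40/3 kN
Load 3 — uniform load w=17 kN/m over full span:
  R_A = wL/2 = 17·12/2 = 102 kN
  R_B = wL/2 = 17·12/2 = 102 kN
Load 4 — point force P=8 kN at a=36/5 m (b=L-a=24/5):
  R_A = Pb/L = 8·(24/5)/12 = 16/5 kN
  R_B = Pa/L = 8·(36/5)/12 = 24/5 kN
Superposition: R_A = 1768/15 kN, R_B = 1982/15 kN

R_A = 1768/15 kN, R_B = 1982/15 kN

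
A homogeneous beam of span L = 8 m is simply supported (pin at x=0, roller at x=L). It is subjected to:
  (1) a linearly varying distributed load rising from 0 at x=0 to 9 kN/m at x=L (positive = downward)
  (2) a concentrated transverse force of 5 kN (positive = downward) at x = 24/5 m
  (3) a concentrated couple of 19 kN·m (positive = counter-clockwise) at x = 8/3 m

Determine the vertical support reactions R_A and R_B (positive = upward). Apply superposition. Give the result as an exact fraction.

Load 1 — triangular load w₀=9 kN/m (0→w₀ over full span):
  R_A = w₀L/6 = 9·8/6 = 12 kN
  R_B = w₀L/3 = 9·8/3 = 24 kN
Load 2 — point force P=5 kN at a=24/5 m (b=L-a=16/5):
  R_A = Pb/L = 5·(16/5)/8 = 2 kN
  R_B = Pa/L = 5·(24/5)/8 = 3 kN
Load 3 — applied couple M₀=19 kN·m at a=8/3 m (b=L-a=16/3):
  R_A = M₀/L = 19/8 kN
  R_B = -M₀/L = -19/8 kN
Superposition: R_A = 131/8 kN, R_B = 197/8 kN

R_A = 131/8 kN, R_B = 197/8 kN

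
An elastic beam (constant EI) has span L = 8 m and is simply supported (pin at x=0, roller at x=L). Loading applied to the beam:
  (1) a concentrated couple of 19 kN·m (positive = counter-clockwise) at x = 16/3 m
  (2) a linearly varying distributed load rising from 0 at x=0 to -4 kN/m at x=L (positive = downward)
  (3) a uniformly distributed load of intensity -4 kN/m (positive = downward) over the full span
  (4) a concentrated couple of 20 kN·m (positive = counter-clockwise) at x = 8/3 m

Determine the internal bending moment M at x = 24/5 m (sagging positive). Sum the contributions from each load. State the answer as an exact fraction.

M(24/5) = -5463/125 kN·m

Load 1 — applied couple M₀=19 kN·m at a=16/3 m (b=L-a=8/3):
  M_1 = M₀x/L  [x≤a] = 19·(24/5)/8 = 57/5 kN·m
Load 2 — triangular load w₀=-4 kN/m (0→w₀ over full span):
  M_2 = w₀Lx/6 - w₀x³/(6L) = (-4)·8·(24/5)/6 - (-4)·(24/5)³/(6·8) = -2048/125 kN·m
Load 3 — uniform load w=-4 kN/m over full span:
  M_3 = wx(L-x)/2 = (-4)·(24/5)·(8-(24/5))/2 = -768/25 kN·m
Load 4 — applied couple M₀=20 kN·m at a=8/3 m (b=L-a=16/3):
  M_4 = M₀x/L - M₀  [x>a] = 20·(24/5)/8 - 20 = -8 kN·m
Superposition: M = Σ M_i = -5463/125 kN·m ≈ -43.704000 kN·m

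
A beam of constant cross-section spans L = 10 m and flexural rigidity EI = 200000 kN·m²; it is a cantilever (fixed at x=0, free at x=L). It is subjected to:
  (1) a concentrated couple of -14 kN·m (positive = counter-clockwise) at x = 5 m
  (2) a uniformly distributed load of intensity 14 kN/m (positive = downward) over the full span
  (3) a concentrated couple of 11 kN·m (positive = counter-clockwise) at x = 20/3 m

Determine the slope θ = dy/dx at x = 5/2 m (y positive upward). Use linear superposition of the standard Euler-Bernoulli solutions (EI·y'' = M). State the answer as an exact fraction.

Load 1 — applied couple M₀=-14 kN·m at a=5 m (b=L-a=5):
  θ_1 = M₀x/EI  [x≤a] = (-14)·(5/2)/200000 = -7/40000 rad
Load 2 — uniform load w=14 kN/m over full span:
  θ_2 = -wx(x²-3Lx+3L²)/(6EI) = -14·(5/2)·((5/2)²-3·10·(5/2)+3·10²)/(6·200000) = -259/38400 rad
Load 3 — applied couple M₀=11 kN·m at a=20/3 m (b=L-a=10/3):
  θ_3 = M₀x/EI  [x≤a] = 11·(5/2)/200000 = 11/80000 rad
Superposition: θ = Σ θ_i = -6511/960000 rad ≈ -0.006782 rad

θ(5/2) = -6511/960000 rad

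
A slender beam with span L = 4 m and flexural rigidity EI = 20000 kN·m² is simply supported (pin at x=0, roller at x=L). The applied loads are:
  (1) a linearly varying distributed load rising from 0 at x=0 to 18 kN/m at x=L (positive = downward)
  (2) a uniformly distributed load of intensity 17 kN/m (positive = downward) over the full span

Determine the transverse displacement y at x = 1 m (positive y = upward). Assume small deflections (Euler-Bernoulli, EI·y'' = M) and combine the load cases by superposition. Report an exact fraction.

y(1) = -973/320000 m

Load 1 — triangular load w₀=18 kN/m (0→w₀ over full span):
  y_1 = -w₀x(7L⁴-10L²x²+3x⁴)/(360LEI) = -18·1·(7·4⁴-10·4²·1²+3·1⁴)/(360·4·20000) = -327/320000 m
Load 2 — uniform load w=17 kN/m over full span:
  y_2 = -wx(L³-2Lx²+x³)/(24EI) = -17·1·(4³-2·4·1²+1³)/(24·20000) = -323/160000 m
Superposition: y = Σ y_i = -973/320000 m ≈ -0.003041 m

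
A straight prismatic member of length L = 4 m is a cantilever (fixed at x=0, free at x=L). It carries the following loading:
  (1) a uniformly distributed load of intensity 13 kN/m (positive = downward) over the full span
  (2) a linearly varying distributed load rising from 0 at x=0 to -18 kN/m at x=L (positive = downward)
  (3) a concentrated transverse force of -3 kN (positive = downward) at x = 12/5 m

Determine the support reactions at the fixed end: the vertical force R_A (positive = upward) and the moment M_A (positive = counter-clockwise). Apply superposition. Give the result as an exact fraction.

Load 1 — uniform load w=13 kN/m over full span:
  R_A = wL = 13·4 = 52 kN
  M_A = wL²/2 = 13·4²/2 = 104 kN·m
Load 2 — triangular load w₀=-18 kN/m (0→w₀ over full span):
  R_A = w₀L/2 = (-18)·4/2 = -36 kN
  M_A = w₀L²/3 = (-18)·4²/3 = -96 kN·m
Load 3 — point force P=-3 kN at a=12/5 m (b=L-a=8/5):
  R_A = P = (-3) = -3 kN
  M_A = Pa = (-3)·(12/5) = -36/5 kN·m
Superposition: R_A = 13 kN, M_A = 4/5 kN·m

R_A = 13 kN, M_A = 4/5 kN·m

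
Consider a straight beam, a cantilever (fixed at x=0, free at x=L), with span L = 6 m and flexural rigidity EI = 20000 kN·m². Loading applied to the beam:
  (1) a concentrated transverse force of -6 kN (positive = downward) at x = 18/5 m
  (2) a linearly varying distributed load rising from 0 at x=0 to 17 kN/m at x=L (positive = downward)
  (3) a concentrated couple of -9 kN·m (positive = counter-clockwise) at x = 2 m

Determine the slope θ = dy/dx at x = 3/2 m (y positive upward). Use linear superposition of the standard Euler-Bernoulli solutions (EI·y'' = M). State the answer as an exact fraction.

θ(3/2) = -303453/25600000 rad

Load 1 — point force P=-6 kN at a=18/5 m (b=L-a=12/5):
  θ_1 = -Px(2a-x)/(2EI)  [x≤a] = -(-6)·(3/2)·(2·(18/5)-(3/2))/(2·20000) = 513/400000 rad
Load 2 — triangular load w₀=17 kN/m (0→w₀ over full span):
  θ_2 = (w₀Lx²/4-w₀L²x/3-w₀x⁴/(24L))/EI = (17·6·(3/2)²/4-17·6²·(3/2)/3-17·(3/2)⁴/(24·6))/20000 = -63801/5120000 rad
Load 3 — applied couple M₀=-9 kN·m at a=2 m (b=L-a=4):
  θ_3 = M₀x/EI  [x≤a] = (-9)·(3/2)/20000 = -27/40000 rad
Superposition: θ = Σ θ_i = -303453/25600000 rad ≈ -0.011854 rad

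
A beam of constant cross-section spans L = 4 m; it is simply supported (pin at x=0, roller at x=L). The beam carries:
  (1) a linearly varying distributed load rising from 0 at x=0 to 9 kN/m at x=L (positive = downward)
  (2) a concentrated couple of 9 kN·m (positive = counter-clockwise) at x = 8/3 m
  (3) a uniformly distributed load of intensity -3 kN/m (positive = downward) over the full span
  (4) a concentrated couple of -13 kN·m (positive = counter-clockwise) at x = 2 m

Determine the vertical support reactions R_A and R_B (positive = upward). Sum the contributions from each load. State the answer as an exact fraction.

Load 1 — triangular load w₀=9 kN/m (0→w₀ over full span):
  R_A = w₀L/6 = 9·4/6 = 6 kN
  R_B = w₀L/3 = 9·4/3 = 12 kN
Load 2 — applied couple M₀=9 kN·m at a=8/3 m (b=L-a=4/3):
  R_A = M₀/L = 9/4 kN
  R_B = -M₀/L = -9/4 kN
Load 3 — uniform load w=-3 kN/m over full span:
  R_A = wL/2 = (-3)·4/2 = -6 kN
  R_B = wL/2 = (-3)·4/2 = -6 kN
Load 4 — applied couple M₀=-13 kN·m at a=2 m (b=L-a=2):
  R_A = M₀/L = (-13)/4 = -13/4 kN
  R_B = -M₀/L = -(-13)/4 = 13/4 kN
Superposition: R_A = -1 kN, R_B = 7 kN

R_A = -1 kN, R_B = 7 kN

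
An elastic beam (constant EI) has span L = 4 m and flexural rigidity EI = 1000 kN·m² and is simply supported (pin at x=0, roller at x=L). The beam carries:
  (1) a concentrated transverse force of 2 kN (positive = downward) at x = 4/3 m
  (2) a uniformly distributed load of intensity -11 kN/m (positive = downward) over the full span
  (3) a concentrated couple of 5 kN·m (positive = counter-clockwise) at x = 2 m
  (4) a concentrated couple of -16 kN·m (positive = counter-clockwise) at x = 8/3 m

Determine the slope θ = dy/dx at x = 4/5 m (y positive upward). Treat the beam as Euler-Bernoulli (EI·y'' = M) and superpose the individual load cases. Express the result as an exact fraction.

θ(4/5) = 548393/20250000 rad

Load 1 — point force P=2 kN at a=4/3 m (b=L-a=8/3):
  θ_1 = -Pb(L²-b²-3x²)/(6LEI)  [x≤a] = -2·(8/3)·(4²-(8/3)²-3·(4/5)²)/(6·4·1000) = -392/253125 rad
Load 2 — uniform load w=-11 kN/m over full span:
  θ_2 = -w(L³-6Lx²+4x³)/(24EI) = -(-11)·(4³-6·4·(4/5)²+4·(4/5)³)/(24·1000) = 363/15625 rad
Load 3 — applied couple M₀=5 kN·m at a=2 m (b=L-a=2):
  θ_3 = (M₀x²/(2L)+C₁)/EI  [x≤a] with C₁=M₀(3b²-L²)/(6L)=-5/6 = (5·(4/5)²/(2·4)+(-5/6))/1000 = -13/30000 rad
Load 4 — applied couple M₀=-16 kN·m at a=8/3 m (b=L-a=4/3):
  θ_4 = (M₀x²/(2L)+C₁)/EI  [x≤a] with C₁=M₀(3b²-L²)/(6L)=64/9 = ((-16)·(4/5)²/(2·4)+(64/9))/1000 = 164/28125 rad
Superposition: θ = Σ θ_i = 548393/20250000 rad ≈ 0.027081 rad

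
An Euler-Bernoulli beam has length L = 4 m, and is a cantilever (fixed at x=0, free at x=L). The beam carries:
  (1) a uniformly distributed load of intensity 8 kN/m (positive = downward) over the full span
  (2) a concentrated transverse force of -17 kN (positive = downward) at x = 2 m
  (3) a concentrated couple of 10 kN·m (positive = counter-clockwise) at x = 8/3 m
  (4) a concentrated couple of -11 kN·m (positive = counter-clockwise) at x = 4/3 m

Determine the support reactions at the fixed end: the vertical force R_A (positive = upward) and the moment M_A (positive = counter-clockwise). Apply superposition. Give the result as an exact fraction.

R_A = 15 kN, M_A = 31 kN·m

Load 1 — uniform load w=8 kN/m over full span:
  R_A = wL = 8·4 = 32 kN
  M_A = wL²/2 = 8·4²/2 = 64 kN·m
Load 2 — point force P=-17 kN at a=2 m (b=L-a=2):
  R_A = P = (-17) = -17 kN
  M_A = Pa = (-17)·2 = -34 kN·m
Load 3 — applied couple M₀=10 kN·m at a=8/3 m (b=L-a=4/3):
  R_A = 0 kN
  M_A = -M₀ = -10 kN·m
Load 4 — applied couple M₀=-11 kN·m at a=4/3 m (b=L-a=8/3):
  R_A = 0 kN
  M_A = -M₀ = -(-11) = 11 kN·m
Superposition: R_A = 15 kN, M_A = 31 kN·m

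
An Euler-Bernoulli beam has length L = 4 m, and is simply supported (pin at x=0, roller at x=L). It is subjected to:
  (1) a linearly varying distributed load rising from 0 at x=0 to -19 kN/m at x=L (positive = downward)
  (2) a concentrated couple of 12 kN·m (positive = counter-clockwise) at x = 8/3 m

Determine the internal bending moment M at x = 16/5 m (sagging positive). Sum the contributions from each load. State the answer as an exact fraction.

M(16/5) = -2124/125 kN·m

Load 1 — triangular load w₀=-19 kN/m (0→w₀ over full span):
  M_1 = w₀Lx/6 - w₀x³/(6L) = (-19)·4·(16/5)/6 - (-19)·(16/5)³/(6·4) = -1824/125 kN·m
Load 2 — applied couple M₀=12 kN·m at a=8/3 m (b=L-a=4/3):
  M_2 = M₀x/L - M₀  [x>a] = 12·(16/5)/4 - 12 = -12/5 kN·m
Superposition: M = Σ M_i = -2124/125 kN·m ≈ -16.992000 kN·m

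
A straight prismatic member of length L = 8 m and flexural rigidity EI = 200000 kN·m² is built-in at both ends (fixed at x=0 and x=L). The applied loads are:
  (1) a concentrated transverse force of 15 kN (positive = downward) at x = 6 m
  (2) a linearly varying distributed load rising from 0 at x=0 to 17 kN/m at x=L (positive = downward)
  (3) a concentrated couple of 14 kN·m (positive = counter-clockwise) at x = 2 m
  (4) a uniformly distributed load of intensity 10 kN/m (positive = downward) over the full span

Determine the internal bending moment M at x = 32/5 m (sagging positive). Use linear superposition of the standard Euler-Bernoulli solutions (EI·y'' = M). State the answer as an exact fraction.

Load 1 — point force P=15 kN at a=6 m (b=L-a=2):
  M_1 = Pa²(a+3b)(L-x)/L³ - Pa²b/L²  [x>a] = 15·6²·(6+3·2)·(8-(32/5))/8³ - 15·6²·2/8² = 27/8 kN·m
Load 2 — triangular load w₀=17 kN/m (0→w₀ over full span):
  M_2 = 3w₀Lx/20 - w₀L²/30 - w₀x³/(6L) = 3·17·8·(32/5)/20 - 17·8²/30 - 17·(32/5)³/(6·8) = 544/375 kN·m
Load 3 — applied couple M₀=14 kN·m at a=2 m (b=L-a=6):
  M_3 = R_Ax - M_A - M₀  [x>a] with R_A=63/32, M_A=-21/8 = (63/32)·(32/5) - (-21/8) - 14 = 49/40 kN·m
Load 4 — uniform load w=10 kN/m over full span:
  M_4 = wLx/2 - wL²/12 - wx²/2 = 10·8·(32/5)/2 - 10·8²/12 - 10·(32/5)²/2 = -32/15 kN·m
Superposition: M = Σ M_i = 1469/375 kN·m ≈ 3.917333 kN·m

M(32/5) = 1469/375 kN·m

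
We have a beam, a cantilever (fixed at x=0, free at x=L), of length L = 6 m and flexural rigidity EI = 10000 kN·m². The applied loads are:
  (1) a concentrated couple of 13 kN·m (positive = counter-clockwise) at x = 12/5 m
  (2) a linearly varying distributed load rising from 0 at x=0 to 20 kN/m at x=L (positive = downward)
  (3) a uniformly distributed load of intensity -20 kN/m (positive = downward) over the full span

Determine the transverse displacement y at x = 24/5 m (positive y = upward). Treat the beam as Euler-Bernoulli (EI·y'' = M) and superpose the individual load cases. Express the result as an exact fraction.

y(24/5) = 297027/3906250 m

Load 1 — applied couple M₀=13 kN·m at a=12/5 m (b=L-a=18/5):
  y_1 = M₀a(2x-a)/(2EI)  [x>a] = 13·(12/5)·(2·(24/5)-(12/5))/(2·10000) = 351/31250 m
Load 2 — triangular load w₀=20 kN/m (0→w₀ over full span):
  y_2 = (w₀Lx³/12-w₀L²x²/6-w₀x⁵/(120L))/EI = (20·6·(24/5)³/12-20·6²·(24/5)²/6-20·(24/5)⁵/(120·6))/10000 = -337824/1953125 m
Load 3 — uniform load w=-20 kN/m over full span:
  y_3 = -wx²(x²-4Lx+6L²)/(24EI) = -(-20)·(24/5)²·((24/5)²-4·6·(24/5)+6·6²)/(24·10000) = 18576/78125 m
Superposition: y = Σ y_i = 297027/3906250 m ≈ 0.076039 m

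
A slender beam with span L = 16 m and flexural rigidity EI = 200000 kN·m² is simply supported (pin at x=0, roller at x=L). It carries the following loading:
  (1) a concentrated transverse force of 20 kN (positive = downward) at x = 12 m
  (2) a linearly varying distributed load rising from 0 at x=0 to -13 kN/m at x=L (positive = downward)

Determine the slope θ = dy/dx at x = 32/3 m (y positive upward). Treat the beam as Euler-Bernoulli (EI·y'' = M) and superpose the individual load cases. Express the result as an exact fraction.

θ(32/3) = -62887/30375000 rad

Load 1 — point force P=20 kN at a=12 m (b=L-a=4):
  θ_1 = -Pb(L²-b²-3x²)/(6LEI)  [x≤a] = -20·4·(16²-4²-3·(32/3)²)/(6·16·200000) = 19/45000 rad
Load 2 — triangular load w₀=-13 kN/m (0→w₀ over full span):
  θ_2 = -w₀(7L⁴-30L²x²+15x⁴)/(360LEI) = -(-13)·(7·16⁴-30·16²·(32/3)²+15·(32/3)⁴)/(360·16·200000) = -9464/3796875 rad
Superposition: θ = Σ θ_i = -62887/30375000 rad ≈ -0.002070 rad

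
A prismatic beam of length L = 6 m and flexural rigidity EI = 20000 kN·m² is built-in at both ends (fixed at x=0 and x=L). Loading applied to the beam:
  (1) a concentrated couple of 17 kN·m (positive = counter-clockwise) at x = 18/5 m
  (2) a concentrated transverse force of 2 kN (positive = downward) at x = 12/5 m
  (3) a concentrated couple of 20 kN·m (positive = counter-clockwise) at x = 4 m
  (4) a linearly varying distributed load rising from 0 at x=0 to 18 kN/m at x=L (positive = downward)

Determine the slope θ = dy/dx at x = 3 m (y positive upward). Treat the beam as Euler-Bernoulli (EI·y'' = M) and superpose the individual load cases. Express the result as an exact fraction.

Load 1 — applied couple M₀=17 kN·m at a=18/5 m (b=L-a=12/5):
  θ_1 = (R_Ax²/2 - M_Ax)/EI  [x≤a] with R_A=102/25, M_A=136/25 = ((102/25)·3²/2 - (136/25)·3)/20000 = 51/500000 rad
Load 2 — point force P=2 kN at a=12/5 m (b=L-a=18/5):
  θ_2 = Pa²(L-x)(2bL-(3b+a)(L-x))/(2L³EI)  [x>a] = 2·(12/5)²·(6-3)·(2·(18/5)·6-(3·(18/5)+(12/5))·(6-3))/(2·6³·20000) = 9/625000 rad
Load 3 — applied couple M₀=20 kN·m at a=4 m (b=L-a=2):
  θ_3 = (R_Ax²/2 - M_Ax)/EI  [x≤a] with R_A=40/9, M_A=20/3 = ((40/9)·3²/2 - (20/3)·3)/20000 = 0 rad
Load 4 — triangular load w₀=18 kN/m (0→w₀ over full span):
  θ_4 = -w₀(2x(L-x)(L-2x)(x+2L)+x²(L-x)²)/(120LEI) = -18·(2·3·(6-3)·(6-2·3)·(3+2·6)+3²·(6-3)²)/(120·6·20000) = -81/800000 rad
Superposition: θ = Σ θ_i = 303/20000000 rad ≈ 0.000015 rad

θ(3) = 303/20000000 rad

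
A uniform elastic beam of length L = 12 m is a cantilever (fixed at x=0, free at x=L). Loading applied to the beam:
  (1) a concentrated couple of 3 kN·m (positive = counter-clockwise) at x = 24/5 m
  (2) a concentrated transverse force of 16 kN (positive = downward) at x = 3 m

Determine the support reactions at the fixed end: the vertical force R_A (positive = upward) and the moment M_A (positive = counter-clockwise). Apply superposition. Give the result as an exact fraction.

R_A = 16 kN, M_A = 45 kN·m

Load 1 — applied couple M₀=3 kN·m at a=24/5 m (b=L-a=36/5):
  R_A = 0 kN
  M_A = -M₀ = -3 kN·m
Load 2 — point force P=16 kN at a=3 m (b=L-a=9):
  R_A = P = 16 kN
  M_A = Pa = 16·3 = 48 kN·m
Superposition: R_A = 16 kN, M_A = 45 kN·m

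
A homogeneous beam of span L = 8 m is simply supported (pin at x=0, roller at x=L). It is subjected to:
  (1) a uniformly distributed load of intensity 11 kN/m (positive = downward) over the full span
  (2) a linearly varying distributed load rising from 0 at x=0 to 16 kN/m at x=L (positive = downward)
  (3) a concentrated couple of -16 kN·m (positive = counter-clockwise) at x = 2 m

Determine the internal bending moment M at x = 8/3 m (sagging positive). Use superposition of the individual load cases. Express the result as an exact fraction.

Load 1 — uniform load w=11 kN/m over full span:
  M_1 = wx(L-x)/2 = 11·(8/3)·(8-(8/3))/2 = 704/9 kN·m
Load 2 — triangular load w₀=16 kN/m (0→w₀ over full span):
  M_2 = w₀Lx/6 - w₀x³/(6L) = 16·8·(8/3)/6 - 16·(8/3)³/(6·8) = 4096/81 kN·m
Load 3 — applied couple M₀=-16 kN·m at a=2 m (b=L-a=6):
  M_3 = M₀x/L - M₀  [x>a] = (-16)·(8/3)/8 - (-16) = 32/3 kN·m
Superposition: M = Σ M_i = 11296/81 kN·m ≈ 139.456790 kN·m

M(8/3) = 11296/81 kN·m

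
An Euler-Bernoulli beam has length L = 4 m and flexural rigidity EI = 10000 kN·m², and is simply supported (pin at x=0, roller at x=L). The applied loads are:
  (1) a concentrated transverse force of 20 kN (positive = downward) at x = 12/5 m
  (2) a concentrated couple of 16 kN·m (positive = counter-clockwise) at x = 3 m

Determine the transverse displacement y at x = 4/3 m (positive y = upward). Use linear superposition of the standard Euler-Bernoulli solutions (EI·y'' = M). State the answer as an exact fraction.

Load 1 — point force P=20 kN at a=12/5 m (b=L-a=8/5):
  y_1 = -Pbx(L²-b²-x²)/(6LEI)  [x≤a] = -20·(8/5)·(4/3)·(4²-(8/5)²-(4/3)²)/(6·4·10000) = -2624/1265625 m
Load 2 — applied couple M₀=16 kN·m at a=3 m (b=L-a=1):
  y_2 = (M₀x³/(6L)+C₁x)/EI  [x≤a] with C₁=M₀(3b²-L²)/(6L)=-26/3 = (16·(4/3)³/(6·4)+(-26/3)·(4/3))/10000 = -101/101250 m
Superposition: y = Σ y_i = -2591/843750 m ≈ -0.003071 m

y(4/3) = -2591/843750 m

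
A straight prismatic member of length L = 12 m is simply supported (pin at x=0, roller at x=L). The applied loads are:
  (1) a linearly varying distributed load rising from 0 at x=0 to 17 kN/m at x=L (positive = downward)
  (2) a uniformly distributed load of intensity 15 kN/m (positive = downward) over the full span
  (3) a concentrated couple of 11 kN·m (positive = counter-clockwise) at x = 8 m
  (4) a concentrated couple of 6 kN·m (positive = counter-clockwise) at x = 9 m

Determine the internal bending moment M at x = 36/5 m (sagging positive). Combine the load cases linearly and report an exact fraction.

M(36/5) = 53259/125 kN·m

Load 1 — triangular load w₀=17 kN/m (0→w₀ over full span):
  M_1 = w₀Lx/6 - w₀x³/(6L) = 17·12·(36/5)/6 - 17·(36/5)³/(6·12) = 19584/125 kN·m
Load 2 — uniform load w=15 kN/m over full span:
  M_2 = wx(L-x)/2 = 15·(36/5)·(12-(36/5))/2 = 1296/5 kN·m
Load 3 — applied couple M₀=11 kN·m at a=8 m (b=L-a=4):
  M_3 = M₀x/L  [x≤a] = 11·(36/5)/12 = 33/5 kN·m
Load 4 — applied couple M₀=6 kN·m at a=9 m (b=L-a=3):
  M_4 = M₀x/L  [x≤a] = 6·(36/5)/12 = 18/5 kN·m
Superposition: M = Σ M_i = 53259/125 kN·m ≈ 426.072000 kN·m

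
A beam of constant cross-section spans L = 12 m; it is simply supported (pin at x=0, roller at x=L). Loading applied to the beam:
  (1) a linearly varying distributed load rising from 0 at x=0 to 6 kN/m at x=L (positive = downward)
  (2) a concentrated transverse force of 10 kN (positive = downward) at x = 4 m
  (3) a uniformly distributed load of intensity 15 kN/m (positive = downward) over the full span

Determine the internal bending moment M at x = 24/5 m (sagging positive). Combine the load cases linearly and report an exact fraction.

M(24/5) = 41448/125 kN·m

Load 1 — triangular load w₀=6 kN/m (0→w₀ over full span):
  M_1 = w₀Lx/6 - w₀x³/(6L) = 6·12·(24/5)/6 - 6·(24/5)³/(6·12) = 6048/125 kN·m
Load 2 — point force P=10 kN at a=4 m (b=L-a=8):
  M_2 = Pa(L-x)/L  [x>a] = 10·4·(12-(24/5))/12 = 24 kN·m
Load 3 — uniform load w=15 kN/m over full span:
  M_3 = wx(L-x)/2 = 15·(24/5)·(12-(24/5))/2 = 1296/5 kN·m
Superposition: M = Σ M_i = 41448/125 kN·m ≈ 331.584000 kN·m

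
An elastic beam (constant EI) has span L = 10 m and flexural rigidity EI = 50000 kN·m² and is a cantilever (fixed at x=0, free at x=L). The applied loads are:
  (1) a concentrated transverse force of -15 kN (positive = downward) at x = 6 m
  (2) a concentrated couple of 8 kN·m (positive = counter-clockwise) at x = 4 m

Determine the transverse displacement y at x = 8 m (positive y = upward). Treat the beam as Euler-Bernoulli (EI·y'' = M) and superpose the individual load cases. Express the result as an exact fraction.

y(8) = 453/12500 m

Load 1 — point force P=-15 kN at a=6 m (b=L-a=4):
  y_1 = -Pa²(3x-a)/(6EI)  [x>a] = -(-15)·6²·(3·8-6)/(6·50000) = 81/2500 m
Load 2 — applied couple M₀=8 kN·m at a=4 m (b=L-a=6):
  y_2 = M₀a(2x-a)/(2EI)  [x>a] = 8·4·(2·8-4)/(2·50000) = 12/3125 m
Superposition: y = Σ y_i = 453/12500 m ≈ 0.036240 m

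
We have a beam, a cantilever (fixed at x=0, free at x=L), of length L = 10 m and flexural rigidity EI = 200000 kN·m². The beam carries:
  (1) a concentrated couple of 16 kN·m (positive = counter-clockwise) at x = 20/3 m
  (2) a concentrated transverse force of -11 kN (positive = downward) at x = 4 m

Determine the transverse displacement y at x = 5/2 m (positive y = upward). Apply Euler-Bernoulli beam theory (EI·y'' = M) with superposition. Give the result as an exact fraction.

Load 1 — applied couple M₀=16 kN·m at a=20/3 m (b=L-a=10/3):
  y_1 = M₀x²/(2EI)  [x≤a] = 16·(5/2)²/(2·200000) = 1/4000 m
Load 2 — point force P=-11 kN at a=4 m (b=L-a=6):
  y_2 = -Px²(3a-x)/(6EI)  [x≤a] = -(-11)·(5/2)²·(3·4-(5/2))/(6·200000) = 209/384000 m
Superposition: y = Σ y_i = 61/76800 m ≈ 0.000794 m

y(5/2) = 61/76800 m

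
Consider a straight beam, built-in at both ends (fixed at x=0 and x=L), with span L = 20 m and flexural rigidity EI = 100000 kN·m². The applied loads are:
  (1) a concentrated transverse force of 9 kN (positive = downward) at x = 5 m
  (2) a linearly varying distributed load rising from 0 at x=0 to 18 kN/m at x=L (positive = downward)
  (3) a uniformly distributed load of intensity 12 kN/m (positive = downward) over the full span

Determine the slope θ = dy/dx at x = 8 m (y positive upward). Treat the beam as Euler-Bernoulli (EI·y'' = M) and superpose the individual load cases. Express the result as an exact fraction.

θ(8) = -114/15625 rad

Load 1 — point force P=9 kN at a=5 m (b=L-a=15):
  θ_1 = Pa²(L-x)(2bL-(3b+a)(L-x))/(2L³EI)  [x>a] = 9·5²·(20-8)·(2·15·20-(3·15+5)·(20-8))/(2·20³·100000) = 0 rad
Load 2 — triangular load w₀=18 kN/m (0→w₀ over full span):
  θ_2 = -w₀(2x(L-x)(L-2x)(x+2L)+x²(L-x)²)/(120LEI) = -18·(2·8·(20-8)·(20-2·8)·(8+2·20)+8²·(20-8)²)/(120·20·100000) = -54/15625 rad
Load 3 — uniform load w=12 kN/m over full span:
  θ_3 = -wx(L-x)(L-2x)/(12EI) = -12·8·(20-8)·(20-2·8)/(12·100000) = -12/3125 rad
Superposition: θ = Σ θ_i = -114/15625 rad ≈ -0.007296 rad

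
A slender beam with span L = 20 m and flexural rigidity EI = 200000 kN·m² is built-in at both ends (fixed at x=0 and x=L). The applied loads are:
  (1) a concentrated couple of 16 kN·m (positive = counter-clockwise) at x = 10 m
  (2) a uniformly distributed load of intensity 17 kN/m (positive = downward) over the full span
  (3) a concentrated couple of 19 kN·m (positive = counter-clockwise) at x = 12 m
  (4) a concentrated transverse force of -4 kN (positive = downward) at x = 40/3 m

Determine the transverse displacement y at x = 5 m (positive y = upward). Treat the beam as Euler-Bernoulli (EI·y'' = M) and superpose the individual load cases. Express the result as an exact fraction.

y(5) = -518971/25920000 m

Load 1 — applied couple M₀=16 kN·m at a=10 m (b=L-a=10):
  y_1 = (R_Ax³/6 - M_Ax²/2)/EI  [x≤a] with R_A=6/5, M_A=4 = ((6/5)·5³/6 - 4·5²/2)/200000 = -1/8000 m
Load 2 — uniform load w=17 kN/m over full span:
  y_2 = -wx²(L-x)²/(24EI) = -17·5²·(20-5)²/(24·200000) = -51/2560 m
Load 3 — applied couple M₀=19 kN·m at a=12 m (b=L-a=8):
  y_3 = (R_Ax³/6 - M_Ax²/2)/EI  [x≤a] with R_A=171/125, M_A=152/25 = ((171/125)·5³/6 - (152/25)·5²/2)/200000 = -19/80000 m
Load 4 — point force P=-4 kN at a=40/3 m (b=L-a=20/3):
  y_4 = -Pb²x²(3aL-(3a+b)x)/(6L³EI)  [x≤a] = -(-4)·(20/3)²·5²·(3·(40/3)·20-(3·(40/3)+(20/3))·5)/(6·20³·200000) = 17/64800 m
Superposition: y = Σ y_i = -518971/25920000 m ≈ -0.020022 m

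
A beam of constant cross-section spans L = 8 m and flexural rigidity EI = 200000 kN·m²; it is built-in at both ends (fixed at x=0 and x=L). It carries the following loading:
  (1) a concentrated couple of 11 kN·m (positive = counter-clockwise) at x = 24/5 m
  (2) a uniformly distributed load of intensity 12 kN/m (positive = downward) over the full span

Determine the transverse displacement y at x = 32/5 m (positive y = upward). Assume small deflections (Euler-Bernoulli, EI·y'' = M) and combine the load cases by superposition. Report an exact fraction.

y(32/5) = -5087/19531250 m

Load 1 — applied couple M₀=11 kN·m at a=24/5 m (b=L-a=16/5):
  y_1 = (R_Ax³/6 - M_Ax²/2 - M₀(x-a)²/2)/EI  [x>a] with R_A=99/50, M_A=88/25 = ((99/50)·(32/5)³/6 - (88/25)·(32/5)²/2 - 11·((32/5)-(24/5))²/2)/200000 = 33/19531250 m
Load 2 — uniform load w=12 kN/m over full span:
  y_2 = -wx²(L-x)²/(24EI) = -12·(32/5)²·(8-(32/5))²/(24·200000) = -512/1953125 m
Superposition: y = Σ y_i = -5087/19531250 m ≈ -0.000260 m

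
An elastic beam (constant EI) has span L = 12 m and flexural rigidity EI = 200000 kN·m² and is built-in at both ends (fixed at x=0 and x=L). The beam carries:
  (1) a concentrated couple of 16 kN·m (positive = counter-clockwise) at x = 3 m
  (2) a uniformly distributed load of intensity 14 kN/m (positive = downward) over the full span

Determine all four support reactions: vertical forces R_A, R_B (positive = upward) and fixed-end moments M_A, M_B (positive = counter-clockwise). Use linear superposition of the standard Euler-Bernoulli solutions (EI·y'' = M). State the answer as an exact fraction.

Load 1 — applied couple M₀=16 kN·m at a=3 m (b=L-a=9):
  R_A = 6M₀ab/L³ = 6·16·3·9/12³ = 3/2 kN
  M_A = M₀b(2a-b)/L² = 16·9·(2·3-9)/12² = -3 kN·m
  R_B = -6M₀ab/L³ = -6·16·3·9/12³ = -3/2 kN
  M_B = M₀a(2b-a)/L² = 16·3·(2·9-3)/12² = 5 kN·m
Load 2 — uniform load w=14 kN/m over full span:
  R_A = wL/2 = 14·12/2 = 84 kN
  M_A = wL²/12 = 14·12²/12 = 168 kN·m
  R_B = wL/2 = 14·12/2 = 84 kN
  M_B = -wL²/12 = -14·12²/12 = -168 kN·m
Superposition: R_A = 171/2 kN, M_A = 165 kN·m, R_B = 165/2 kN, M_B = -163 kN·m

R_A = 171/2 kN, M_A = 165 kN·m, R_B = 165/2 kN, M_B = -163 kN·m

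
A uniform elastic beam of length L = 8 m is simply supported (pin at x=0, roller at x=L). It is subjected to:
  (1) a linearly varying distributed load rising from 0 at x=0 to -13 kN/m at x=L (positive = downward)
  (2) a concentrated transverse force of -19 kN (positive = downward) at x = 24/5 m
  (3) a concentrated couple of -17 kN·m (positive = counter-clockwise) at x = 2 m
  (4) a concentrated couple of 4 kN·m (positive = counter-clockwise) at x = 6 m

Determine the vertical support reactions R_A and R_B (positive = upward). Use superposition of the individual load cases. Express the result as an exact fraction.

Load 1 — triangular load w₀=-13 kN/m (0→w₀ over full span):
  R_A = w₀L/6 = (-13)·8/6 = -52/3 kN
  R_B = w₀L/3 = (-13)·8/3 = -104/3 kN
Load 2 — point force P=-19 kN at a=24/5 m (b=L-a=16/5):
  R_A = Pb/L = (-19)·(16/5)/8 = -38/5 kN
  R_B = Pa/L = (-19)·(24/5)/8 = -57/5 kN
Load 3 — applied couple M₀=-17 kN·m at a=2 m (b=L-a=6):
  R_A = M₀/L = (-17)/8 = -17/8 kN
  R_B = -M₀/L = -(-17)/8 = 17/8 kN
Load 4 — applied couple M₀=4 kN·m at a=6 m (b=L-a=2):
  R_A = M₀/L = 4/8 = 1/2 kN
  R_B = -M₀/L = -4/8 = -1/2 kN
Superposition: R_A = -3187/120 kN, R_B = -5333/120 kN

R_A = -3187/120 kN, R_B = -5333/120 kN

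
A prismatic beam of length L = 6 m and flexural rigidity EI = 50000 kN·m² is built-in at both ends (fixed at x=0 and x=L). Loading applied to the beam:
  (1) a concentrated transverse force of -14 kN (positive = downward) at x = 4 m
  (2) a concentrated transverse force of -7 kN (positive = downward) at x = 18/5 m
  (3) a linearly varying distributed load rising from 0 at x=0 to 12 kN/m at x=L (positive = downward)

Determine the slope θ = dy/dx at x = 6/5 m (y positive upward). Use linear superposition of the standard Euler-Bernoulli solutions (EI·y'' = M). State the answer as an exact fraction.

θ(6/5) = -4123/117187500 rad

Load 1 — point force P=-14 kN at a=4 m (b=L-a=2):
  θ_1 = -Pb²x(2aL-(3a+b)x)/(2L³EI)  [x≤a] = -(-14)·2²·(6/5)·(2·4·6-(3·4+2)·(6/5))/(2·6³·50000) = 91/937500 rad
Load 2 — point force P=-7 kN at a=18/5 m (b=L-a=12/5):
  θ_2 = -Pb²x(2aL-(3a+b)x)/(2L³EI)  [x≤a] = -(-7)·(12/5)²·(6/5)·(2·(18/5)·6-(3·(18/5)+(12/5))·(6/5))/(2·6³·50000) = 1197/19531250 rad
Load 3 — triangular load w₀=12 kN/m (0→w₀ over full span):
  θ_3 = -w₀(2x(L-x)(L-2x)(x+2L)+x²(L-x)²)/(120LEI) = -12·(2·(6/5)·(6-(6/5))·(6-2·(6/5))·((6/5)+2·6)+(6/5)²·(6-(6/5))²)/(120·6·50000) = -378/1953125 rad
Superposition: θ = Σ θ_i = -4123/117187500 rad ≈ -0.000035 rad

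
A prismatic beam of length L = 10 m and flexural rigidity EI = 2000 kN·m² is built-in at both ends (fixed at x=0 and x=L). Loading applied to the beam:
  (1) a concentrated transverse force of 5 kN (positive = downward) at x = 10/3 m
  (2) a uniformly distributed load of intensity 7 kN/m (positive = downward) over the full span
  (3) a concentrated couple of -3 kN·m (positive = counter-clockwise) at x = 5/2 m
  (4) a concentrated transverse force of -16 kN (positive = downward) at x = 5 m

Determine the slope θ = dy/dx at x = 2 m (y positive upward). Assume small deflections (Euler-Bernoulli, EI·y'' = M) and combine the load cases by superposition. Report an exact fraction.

Load 1 — point force P=5 kN at a=10/3 m (b=L-a=20/3):
  θ_1 = -Pb²x(2aL-(3a+b)x)/(2L³EI)  [x≤a] = -5·(20/3)²·2·(2·(10/3)·10-(3·(10/3)+(20/3))·2)/(2·10³·2000) = -1/270 rad
Load 2 — uniform load w=7 kN/m over full span:
  θ_2 = -wx(L-x)(L-2x)/(12EI) = -7·2·(10-2)·(10-2·2)/(12·2000) = -7/250 rad
Load 3 — applied couple M₀=-3 kN·m at a=5/2 m (b=L-a=15/2):
  θ_3 = (R_Ax²/2 - M_Ax)/EI  [x≤a] with R_A=-27/80, M_A=9/16 = ((-27/80)·2²/2 - (9/16)·2)/2000 = -9/10000 rad
Load 4 — point force P=-16 kN at a=5 m (b=L-a=5):
  θ_4 = -Pb²x(2aL-(3a+b)x)/(2L³EI)  [x≤a] = -(-16)·5²·2·(2·5·10-(3·5+5)·2)/(2·10³·2000) = 3/250 rad
Superposition: θ = Σ θ_i = -5563/270000 rad ≈ -0.020604 rad

θ(2) = -5563/270000 rad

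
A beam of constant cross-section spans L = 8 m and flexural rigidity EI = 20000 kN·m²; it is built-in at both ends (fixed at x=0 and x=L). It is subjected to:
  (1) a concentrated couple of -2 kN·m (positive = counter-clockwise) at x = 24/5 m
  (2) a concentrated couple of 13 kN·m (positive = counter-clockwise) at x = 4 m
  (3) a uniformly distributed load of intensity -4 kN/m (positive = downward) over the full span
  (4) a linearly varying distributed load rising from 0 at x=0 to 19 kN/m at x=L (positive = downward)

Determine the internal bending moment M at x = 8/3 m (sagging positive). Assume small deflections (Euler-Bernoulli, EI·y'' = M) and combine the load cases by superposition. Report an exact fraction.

Load 1 — applied couple M₀=-2 kN·m at a=24/5 m (b=L-a=16/5):
  M_1 = R_Ax - M_A  [x≤a] with R_A=-9/25, M_A=-16/25 = (-9/25)·(8/3) - (-16/25) = -8/25 kN·m
Load 2 — applied couple M₀=13 kN·m at a=4 m (b=L-a=4):
  M_2 = R_Ax - M_A  [x≤a] with R_A=39/16, M_A=13/4 = (39/16)·(8/3) - (13/4) = 13/4 kN·m
Load 3 — uniform load w=-4 kN/m over full span:
  M_3 = wLx/2 - wL²/12 - wx²/2 = (-4)·8·(8/3)/2 - (-4)·8²/12 - (-4)·(8/3)²/2 = -64/9 kN·m
Load 4 — triangular load w₀=19 kN/m (0→w₀ over full span):
  M_4 = 3w₀Lx/20 - w₀L²/30 - w₀x³/(6L) = 3·19·8·(8/3)/20 - 19·8²/30 - 19·(8/3)³/(6·8) = 5168/405 kN·m
Superposition: M = Σ M_i = 69493/8100 kN·m ≈ 8.579383 kN·m

M(8/3) = 69493/8100 kN·m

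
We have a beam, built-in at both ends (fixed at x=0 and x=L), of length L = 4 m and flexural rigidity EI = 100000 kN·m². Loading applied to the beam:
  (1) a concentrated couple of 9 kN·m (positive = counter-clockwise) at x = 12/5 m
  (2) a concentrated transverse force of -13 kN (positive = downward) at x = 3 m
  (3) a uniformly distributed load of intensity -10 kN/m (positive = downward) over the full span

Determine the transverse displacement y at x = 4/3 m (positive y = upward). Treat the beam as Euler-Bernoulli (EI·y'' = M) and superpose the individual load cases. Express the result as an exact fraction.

Load 1 — applied couple M₀=9 kN·m at a=12/5 m (b=L-a=8/5):
  y_1 = (R_Ax³/6 - M_Ax²/2)/EI  [x≤a] with R_A=81/25, M_A=72/25 = ((81/25)·(4/3)³/6 - (72/25)·(4/3)²/2)/100000 = -1/78125 m
Load 2 — point force P=-13 kN at a=3 m (b=L-a=1):
  y_2 = -Pb²x²(3aL-(3a+b)x)/(6L³EI)  [x≤a] = -(-13)·1²·(4/3)²·(3·3·4-(3·3+1)·(4/3))/(6·4³·100000) = 221/16200000 m
Load 3 — uniform load w=-10 kN/m over full span:
  y_3 = -wx²(L-x)²/(24EI) = -(-10)·(4/3)²·(4-(4/3))²/(24·100000) = 8/151875 m
Superposition: y = Σ y_i = 65023/1215000000 m ≈ 0.000054 m

y(4/3) = 65023/1215000000 m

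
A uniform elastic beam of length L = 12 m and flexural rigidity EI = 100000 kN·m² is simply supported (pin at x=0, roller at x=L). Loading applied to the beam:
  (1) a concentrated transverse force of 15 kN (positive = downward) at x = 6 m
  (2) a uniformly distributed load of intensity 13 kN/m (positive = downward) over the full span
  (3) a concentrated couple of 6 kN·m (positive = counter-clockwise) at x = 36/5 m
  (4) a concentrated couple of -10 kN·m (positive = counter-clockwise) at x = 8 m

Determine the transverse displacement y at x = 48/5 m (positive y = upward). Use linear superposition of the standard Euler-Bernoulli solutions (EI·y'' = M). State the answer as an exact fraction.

y(48/5) = -371393/15625000 m

Load 1 — point force P=15 kN at a=6 m (b=L-a=6):
  y_1 = -Pa(L-x)(2Lx-a²-x²)/(6LEI)  [x>a] = -15·6·(12-(48/5))·(2·12·(48/5)-6²-(48/5)²)/(6·12·100000) = -1917/625000 m
Load 2 — uniform load w=13 kN/m over full span:
  y_2 = -wx(L³-2Lx²+x³)/(24EI) = -13·(48/5)·(12³-2·12·(48/5)²+(48/5)³)/(24·100000) = -40716/1953125 m
Load 3 — applied couple M₀=6 kN·m at a=36/5 m (b=L-a=24/5):
  y_3 = (M₀x³/(6L)-M₀(x-a)²/2+C₁x)/EI  [x>a] with C₁=M₀(3b²-L²)/(6L)=-156/25 = (6·(48/5)³/(6·12)-6·((48/5)-(36/5))²/2+(-156/25)·(48/5))/100000 = -27/781250 m
Load 4 — applied couple M₀=-10 kN·m at a=8 m (b=L-a=4):
  y_4 = (M₀x³/(6L)-M₀(x-a)²/2+C₁x)/EI  [x>a] with C₁=M₀(3b²-L²)/(6L)=40/3 = ((-10)·(48/5)³/(6·12)-(-10)·((48/5)-8)²/2+(40/3)·(48/5))/100000 = 14/78125 m
Superposition: y = Σ y_i = -371393/15625000 m ≈ -0.023769 m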